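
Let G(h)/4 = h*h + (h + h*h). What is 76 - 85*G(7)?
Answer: -35624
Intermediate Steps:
G(h) = 4*h + 8*h² (G(h) = 4*(h*h + (h + h*h)) = 4*(h² + (h + h²)) = 4*(h + 2*h²) = 4*h + 8*h²)
76 - 85*G(7) = 76 - 340*7*(1 + 2*7) = 76 - 340*7*(1 + 14) = 76 - 340*7*15 = 76 - 85*420 = 76 - 35700 = -35624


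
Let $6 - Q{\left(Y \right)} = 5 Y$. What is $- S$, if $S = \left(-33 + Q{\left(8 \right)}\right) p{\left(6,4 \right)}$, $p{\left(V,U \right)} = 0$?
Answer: $0$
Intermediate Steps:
$Q{\left(Y \right)} = 6 - 5 Y$
$S = 0$ ($S = \left(-33 + \left(6 - 40\right)\right) 0 = \left(-33 - 34\right) 0 = \left(-67\right) 0 = 0$)
$- S = \left(-1\right) 0 = 0$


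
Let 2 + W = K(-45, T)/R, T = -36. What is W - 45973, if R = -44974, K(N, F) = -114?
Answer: -1033839768/22487 ≈ -45975.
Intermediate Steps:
W = -44917/22487 (W = -2 - 114/(-44974) = -2 - 114*(-1/44974) = -2 + 57/22487 = -44917/22487 ≈ -1.9975)
W - 45973 = -44917/22487 - 45973 = -1033839768/22487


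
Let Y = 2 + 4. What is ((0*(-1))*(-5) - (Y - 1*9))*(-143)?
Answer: -429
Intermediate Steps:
Y = 6
((0*(-1))*(-5) - (Y - 1*9))*(-143) = ((0*(-1))*(-5) - (6 - 1*9))*(-143) = (0*(-5) - (6 - 9))*(-143) = (0 - 1*(-3))*(-143) = (0 + 3)*(-143) = 3*(-143) = -429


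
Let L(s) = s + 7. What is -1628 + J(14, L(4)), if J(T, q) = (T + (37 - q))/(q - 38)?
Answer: -43996/27 ≈ -1629.5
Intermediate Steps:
L(s) = 7 + s
J(T, q) = (37 + T - q)/(-38 + q)
-1628 + J(14, L(4)) = -1628 + (37 + 14 - (7 + 4))/(-38 + (7 + 4)) = -1628 + (37 + 14 - 1*11)/(-38 + 11) = -1628 + (37 + 14 - 11)/(-27) = -1628 - 1/27*40 = -1628 - 40/27 = -43996/27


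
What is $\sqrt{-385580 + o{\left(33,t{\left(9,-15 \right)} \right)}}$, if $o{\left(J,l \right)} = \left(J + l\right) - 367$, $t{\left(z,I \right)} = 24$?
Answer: $i \sqrt{385890} \approx 621.2 i$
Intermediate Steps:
$o{\left(J,l \right)} = -367 + J + l$
$\sqrt{-385580 + o{\left(33,t{\left(9,-15 \right)} \right)}} = \sqrt{-385580 + \left(-367 + 33 + 24\right)} = \sqrt{-385580 - 310} = \sqrt{-385890} = i \sqrt{385890}$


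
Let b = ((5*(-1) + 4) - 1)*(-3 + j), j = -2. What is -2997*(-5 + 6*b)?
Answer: -164835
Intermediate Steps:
b = 10 (b = ((5*(-1) + 4) - 1)*(-3 - 2) = ((-5 + 4) - 1)*(-5) = (-1 - 1)*(-5) = -2*(-5) = 10)
-2997*(-5 + 6*b) = -2997*(-5 + 6*10) = -2997*(-5 + 60) = -2997*55 = -164835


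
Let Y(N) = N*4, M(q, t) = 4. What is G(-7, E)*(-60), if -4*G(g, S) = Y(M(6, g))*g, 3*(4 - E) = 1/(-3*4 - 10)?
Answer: -1680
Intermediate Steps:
E = 265/66 (E = 4 - 1/(3*(-3*4 - 10)) = 4 - 1/(3*(-12 - 10)) = 4 - 1/3/(-22) = 4 - 1/3*(-1/22) = 4 + 1/66 = 265/66 ≈ 4.0152)
Y(N) = 4*N
G(g, S) = -4*g (G(g, S) = -4*4*g/4 = -4*g)
G(-7, E)*(-60) = -4*(-7)*(-60) = 28*(-60) = -1680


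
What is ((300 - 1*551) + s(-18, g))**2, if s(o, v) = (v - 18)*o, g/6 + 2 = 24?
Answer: 5303809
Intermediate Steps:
g = 132 (g = -12 + 6*24 = -12 + 144 = 132)
s(o, v) = o*(-18 + v) (s(o, v) = (-18 + v)*o = o*(-18 + v))
((300 - 1*551) + s(-18, g))**2 = ((300 - 1*551) - 18*(-18 + 132))**2 = ((300 - 551) - 18*114)**2 = (-251 - 2052)**2 = (-2303)**2 = 5303809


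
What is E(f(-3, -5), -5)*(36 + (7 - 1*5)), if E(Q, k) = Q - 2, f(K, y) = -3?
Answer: -190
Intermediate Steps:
E(Q, k) = -2 + Q
E(f(-3, -5), -5)*(36 + (7 - 1*5)) = (-2 - 3)*(36 + (7 - 1*5)) = -5*(36 + (7 - 5)) = -5*(36 + 2) = -5*38 = -190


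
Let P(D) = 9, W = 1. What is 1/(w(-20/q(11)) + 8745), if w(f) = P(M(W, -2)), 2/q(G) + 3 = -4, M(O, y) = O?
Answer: 1/8754 ≈ 0.00011423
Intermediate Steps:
q(G) = -2/7 (q(G) = 2/(-3 - 4) = 2/(-7) = 2*(-⅐) = -2/7)
w(f) = 9
1/(w(-20/q(11)) + 8745) = 1/(9 + 8745) = 1/8754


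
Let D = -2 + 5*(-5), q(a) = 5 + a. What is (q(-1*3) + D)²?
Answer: 625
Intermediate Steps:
D = -27 (D = -2 - 25 = -27)
(q(-1*3) + D)² = ((5 - 1*3) - 27)² = ((5 - 3) - 27)² = (2 - 27)² = (-25)² = 625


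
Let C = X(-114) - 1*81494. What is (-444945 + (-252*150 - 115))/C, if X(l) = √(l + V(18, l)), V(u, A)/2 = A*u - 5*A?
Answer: 19675096420/3320637557 + 2172870*I*√38/3320637557 ≈ 5.9251 + 0.0040337*I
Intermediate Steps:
V(u, A) = -10*A + 2*A*u (V(u, A) = 2*(A*u - 5*A) = 2*(-5*A + A*u) = -10*A + 2*A*u)
X(l) = 3*√3*√l (X(l) = √(l + 2*l*(-5 + 18)) = √(l + 2*l*13) = √(l + 26*l) = √(27*l) = 3*√3*√l)
C = -81494 + 9*I*√38 (C = 3*√3*√(-114) - 1*81494 = 3*√3*(I*√114) - 81494 = 9*I*√38 - 81494 = -81494 + 9*I*√38 ≈ -81494.0 + 55.48*I)
(-444945 + (-252*150 - 115))/C = (-444945 + (-252*150 - 115))/(-81494 + 9*I*√38) = (-444945 + (-37800 - 115))/(-81494 + 9*I*√38) = (-444945 - 37915)/(-81494 + 9*I*√38) = -482860/(-81494 + 9*I*√38)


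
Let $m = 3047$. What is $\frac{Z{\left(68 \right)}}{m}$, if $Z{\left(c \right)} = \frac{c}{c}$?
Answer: $\frac{1}{3047} \approx 0.00032819$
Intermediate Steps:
$Z{\left(c \right)} = 1$
$\frac{Z{\left(68 \right)}}{m} = 1 \cdot \frac{1}{3047} = \frac{1}{3047}$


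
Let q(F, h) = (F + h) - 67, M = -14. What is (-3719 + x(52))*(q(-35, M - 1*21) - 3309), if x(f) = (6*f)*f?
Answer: -43092230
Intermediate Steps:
x(f) = 6*f**2
q(F, h) = -67 + F + h
(-3719 + x(52))*(q(-35, M - 1*21) - 3309) = (-3719 + 6*52**2)*((-67 - 35 + (-14 - 1*21)) - 3309) = (-3719 + 6*2704)*((-67 - 35 + (-14 - 21)) - 3309) = (-3719 + 16224)*((-67 - 35 - 35) - 3309) = 12505*(-137 - 3309) = 12505*(-3446) = -43092230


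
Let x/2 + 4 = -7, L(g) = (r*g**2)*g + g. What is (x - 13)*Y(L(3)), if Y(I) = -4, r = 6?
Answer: 140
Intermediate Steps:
L(g) = g + 6*g**3 (L(g) = (6*g**2)*g + g = 6*g**3 + g = g + 6*g**3)
x = -22 (x = -8 + 2*(-7) = -8 - 14 = -22)
(x - 13)*Y(L(3)) = (-22 - 13)*(-4) = -35*(-4) = 140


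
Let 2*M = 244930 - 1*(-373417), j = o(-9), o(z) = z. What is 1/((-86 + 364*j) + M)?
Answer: 2/611623 ≈ 3.2700e-6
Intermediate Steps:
j = -9
M = 618347/2 (M = (244930 - 1*(-373417))/2 = (244930 + 373417)/2 = (½)*618347 = 618347/2 ≈ 3.0917e+5)
1/((-86 + 364*j) + M) = 1/((-86 + 364*(-9)) + 618347/2) = 1/((-86 - 3276) + 618347/2) = 1/(-3362 + 618347/2) = 1/(611623/2) = 2/611623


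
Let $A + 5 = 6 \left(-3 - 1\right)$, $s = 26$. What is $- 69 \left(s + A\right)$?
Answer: $207$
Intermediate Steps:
$A = -29$ ($A = -5 + 6 \left(-3 - 1\right) = -5 + 6 \left(-4\right) = -5 - 24 = -29$)
$- 69 \left(s + A\right) = - 69 \left(26 - 29\right) = \left(-69\right) \left(-3\right) = 207$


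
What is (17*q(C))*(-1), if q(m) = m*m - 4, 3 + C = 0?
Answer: -85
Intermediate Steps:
C = -3 (C = -3 + 0 = -3)
q(m) = -4 + m² (q(m) = m² - 4 = -4 + m²)
(17*q(C))*(-1) = (17*(-4 + (-3)²))*(-1) = (17*(-4 + 9))*(-1) = (17*5)*(-1) = 85*(-1) = -85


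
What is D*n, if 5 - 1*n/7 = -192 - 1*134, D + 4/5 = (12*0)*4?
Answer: -9268/5 ≈ -1853.6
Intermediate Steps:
D = -⅘ (D = -⅘ + (12*0)*4 = -⅘ + 0*4 = -⅘ + 0 = -⅘ ≈ -0.80000)
n = 2317 (n = 35 - 7*(-192 - 1*134) = 35 - 7*(-192 - 134) = 35 - 7*(-326) = 35 + 2282 = 2317)
D*n = -⅘*2317 = -9268/5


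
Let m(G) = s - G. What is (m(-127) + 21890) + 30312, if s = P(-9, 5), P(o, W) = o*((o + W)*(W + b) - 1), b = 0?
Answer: 52518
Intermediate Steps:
P(o, W) = o*(-1 + W*(W + o)) (P(o, W) = o*((o + W)*(W + 0) - 1) = o*((W + o)*W - 1) = o*(W*(W + o) - 1) = o*(-1 + W*(W + o)))
s = 189 (s = -9*(-1 + 5**2 + 5*(-9)) = -9*(-1 + 25 - 45) = -9*(-21) = 189)
m(G) = 189 - G
(m(-127) + 21890) + 30312 = ((189 - 1*(-127)) + 21890) + 30312 = ((189 + 127) + 21890) + 30312 = (316 + 21890) + 30312 = 22206 + 30312 = 52518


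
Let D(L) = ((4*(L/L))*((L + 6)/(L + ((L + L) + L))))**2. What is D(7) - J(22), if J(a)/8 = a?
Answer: -8455/49 ≈ -172.55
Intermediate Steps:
J(a) = 8*a
D(L) = (6 + L)**2/L**2 (D(L) = ((4*1)*((6 + L)/(L + (2*L + L))))**2 = (4*((6 + L)/(L + 3*L)))**2 = (4*((6 + L)/((4*L))))**2 = (4*((6 + L)*(1/(4*L))))**2 = (4*((6 + L)/(4*L)))**2 = ((6 + L)/L)**2 = (6 + L)**2/L**2)
D(7) - J(22) = (6 + 7)**2/7**2 - 8*22 = (1/49)*13**2 - 1*176 = (1/49)*169 - 176 = 169/49 - 176 = -8455/49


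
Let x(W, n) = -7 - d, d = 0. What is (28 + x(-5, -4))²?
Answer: 441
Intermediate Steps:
x(W, n) = -7 (x(W, n) = -7 - 1*0 = -7 + 0 = -7)
(28 + x(-5, -4))² = (28 - 7)² = 21² = 441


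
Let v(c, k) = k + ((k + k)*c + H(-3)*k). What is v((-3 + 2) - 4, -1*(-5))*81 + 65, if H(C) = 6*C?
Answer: -10870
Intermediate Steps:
v(c, k) = -17*k + 2*c*k (v(c, k) = k + ((k + k)*c + (6*(-3))*k) = k + ((2*k)*c - 18*k) = k + (2*c*k - 18*k) = k + (-18*k + 2*c*k) = -17*k + 2*c*k)
v((-3 + 2) - 4, -1*(-5))*81 + 65 = ((-1*(-5))*(-17 + 2*((-3 + 2) - 4)))*81 + 65 = (5*(-17 + 2*(-1 - 4)))*81 + 65 = (5*(-17 + 2*(-5)))*81 + 65 = (5*(-17 - 10))*81 + 65 = (5*(-27))*81 + 65 = -135*81 + 65 = -10935 + 65 = -10870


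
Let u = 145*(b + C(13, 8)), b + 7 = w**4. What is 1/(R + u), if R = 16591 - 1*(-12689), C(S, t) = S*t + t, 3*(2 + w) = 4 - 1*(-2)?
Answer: 1/44505 ≈ 2.2469e-5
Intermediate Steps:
w = 0 (w = -2 + (4 - 1*(-2))/3 = -2 + (4 + 2)/3 = -2 + (1/3)*6 = -2 + 2 = 0)
C(S, t) = t + S*t
b = -7 (b = -7 + 0**4 = -7 + 0 = -7)
R = 29280 (R = 16591 + 12689 = 29280)
u = 15225 (u = 145*(-7 + 8*(1 + 13)) = 145*(-7 + 8*14) = 145*(-7 + 112) = 145*105 = 15225)
1/(R + u) = 1/(29280 + 15225) = 1/44505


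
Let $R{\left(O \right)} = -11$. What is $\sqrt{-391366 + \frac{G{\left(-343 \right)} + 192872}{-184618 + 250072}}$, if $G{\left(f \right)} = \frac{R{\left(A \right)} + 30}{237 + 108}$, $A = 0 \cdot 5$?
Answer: $\frac{i \sqrt{22174196338390589470}}{7527210} \approx 625.59 i$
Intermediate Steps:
$A = 0$
$G{\left(f \right)} = \frac{19}{345}$ ($G{\left(f \right)} = \frac{-11 + 30}{237 + 108} = \frac{19}{345}$)
$\sqrt{-391366 + \frac{G{\left(-343 \right)} + 192872}{-184618 + 250072}} = \sqrt{-391366 + \frac{\frac{19}{345} + 192872}{-184618 + 250072}} = \sqrt{-391366 + \frac{66540859}{345 \cdot 65454}} = \sqrt{-391366 + \frac{66540859}{345} \cdot \frac{1}{65454}} = \sqrt{-391366 + \frac{66540859}{22581630}} = \sqrt{- \frac{8837615665721}{22581630}} = \frac{i \sqrt{22174196338390589470}}{7527210}$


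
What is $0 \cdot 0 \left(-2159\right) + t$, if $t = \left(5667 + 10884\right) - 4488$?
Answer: $12063$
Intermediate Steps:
$t = 12063$ ($t = 16551 - 4488 = 12063$)
$0 \cdot 0 \left(-2159\right) + t = 0 \cdot 0 \left(-2159\right) + 12063 = 0 \left(-2159\right) + 12063 = 0 + 12063 = 12063$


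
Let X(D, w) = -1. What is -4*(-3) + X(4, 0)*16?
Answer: -4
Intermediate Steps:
-4*(-3) + X(4, 0)*16 = -4*(-3) - 1*16 = 12 - 16 = -4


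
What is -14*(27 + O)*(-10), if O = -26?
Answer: 140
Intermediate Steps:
-14*(27 + O)*(-10) = -14*(27 - 26)*(-10) = -14*1*(-10) = -14*(-10) = 140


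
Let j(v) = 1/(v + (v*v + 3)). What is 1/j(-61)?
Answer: 3663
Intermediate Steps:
j(v) = 1/(3 + v + v**2) (j(v) = 1/(v + (v**2 + 3)) = 1/(v + (3 + v**2)) = 1/(3 + v + v**2))
1/j(-61) = 1/(1/(3 - 61 + (-61)**2)) = 1/(1/(3 - 61 + 3721)) = 1/(1/3663) = 3663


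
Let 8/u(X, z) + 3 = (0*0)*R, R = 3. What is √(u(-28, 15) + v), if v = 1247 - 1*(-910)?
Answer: √19389/3 ≈ 46.415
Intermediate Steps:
u(X, z) = -8/3 (u(X, z) = 8/(-3 + (0*0)*3) = 8/(-3 + 0*3) = 8/(-3 + 0) = 8/(-3) = 8*(-⅓) = -8/3)
v = 2157 (v = 1247 + 910 = 2157)
√(u(-28, 15) + v) = √(-8/3 + 2157) = √(6463/3) = √19389/3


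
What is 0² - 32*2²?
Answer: -128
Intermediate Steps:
0² - 32*2² = 0 - 32*4 = 0 - 128 = -128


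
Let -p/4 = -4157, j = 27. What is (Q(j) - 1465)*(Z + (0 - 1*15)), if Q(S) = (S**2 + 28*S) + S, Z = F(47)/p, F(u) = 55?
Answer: -11720155/16628 ≈ -704.84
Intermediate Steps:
p = 16628 (p = -4*(-4157) = 16628)
Z = 55/16628 ≈ 0.0033077
Q(S) = S**2 + 29*S
(Q(j) - 1465)*(Z + (0 - 1*15)) = (27*(29 + 27) - 1465)*(55/16628 + (0 - 1*15)) = (27*56 - 1465)*(55/16628 + (0 - 15)) = (1512 - 1465)*(55/16628 - 15) = 47*(-249365/16628) = -11720155/16628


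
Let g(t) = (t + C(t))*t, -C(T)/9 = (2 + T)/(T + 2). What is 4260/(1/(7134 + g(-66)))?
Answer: 51477840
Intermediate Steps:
C(T) = -9 (C(T) = -9*(2 + T)/(T + 2) = -9*(2 + T)/(2 + T) = -9*1 = -9)
g(t) = t*(-9 + t) (g(t) = (t - 9)*t = (-9 + t)*t = t*(-9 + t))
4260/(1/(7134 + g(-66))) = 4260/(1/(7134 - 66*(-9 - 66))) = 4260/(1/(7134 - 66*(-75))) = 4260/(1/(7134 + 4950)) = 4260/(1/12084) = 4260*12084 = 51477840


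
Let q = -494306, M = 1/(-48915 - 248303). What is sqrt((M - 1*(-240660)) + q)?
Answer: I*sqrt(22406717196401722)/297218 ≈ 503.63*I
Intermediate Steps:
M = -1/297218 (M = 1/(-297218) = -1/297218 ≈ -3.3645e-6)
sqrt((M - 1*(-240660)) + q) = sqrt((-1/297218 - 1*(-240660)) - 494306) = sqrt((-1/297218 + 240660) - 494306) = sqrt(71528483879/297218 - 494306) = sqrt(-75388156829/297218) = I*sqrt(22406717196401722)/297218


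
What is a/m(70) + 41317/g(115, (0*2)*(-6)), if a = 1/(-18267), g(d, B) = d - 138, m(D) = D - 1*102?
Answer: -24151604425/13444512 ≈ -1796.4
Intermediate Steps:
m(D) = -102 + D (m(D) = D - 102 = -102 + D)
g(d, B) = -138 + d
a = -1/18267 ≈ -5.4744e-5
a/m(70) + 41317/g(115, (0*2)*(-6)) = -1/(18267*(-102 + 70)) + 41317/(-138 + 115) = -1/18267/(-32) + 41317/(-23) = -1/18267*(-1/32) + 41317*(-1/23) = 1/584544 - 41317/23 = -24151604425/13444512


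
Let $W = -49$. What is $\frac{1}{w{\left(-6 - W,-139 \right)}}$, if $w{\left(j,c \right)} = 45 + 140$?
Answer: $\frac{1}{185} \approx 0.0054054$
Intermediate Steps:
$w{\left(j,c \right)} = 185$
$\frac{1}{w{\left(-6 - W,-139 \right)}} = \frac{1}{185}$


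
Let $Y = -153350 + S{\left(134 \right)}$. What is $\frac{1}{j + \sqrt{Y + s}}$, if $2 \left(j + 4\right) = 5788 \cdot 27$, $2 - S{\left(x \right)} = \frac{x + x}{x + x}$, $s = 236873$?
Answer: $\frac{5581}{436059888} - \frac{\sqrt{20881}}{3052419216} \approx 1.2751 \cdot 10^{-5}$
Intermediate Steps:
$S{\left(x \right)} = 1$ ($S{\left(x \right)} = 2 - \frac{x + x}{x + x} = 2 - \frac{2 x}{2 x} = 2 - 2 x \frac{1}{2 x} = 2 - 1 = 1$)
$Y = -153349$ ($Y = -153350 + 1 = -153349$)
$j = 78134$ ($j = -4 + \frac{5788 \cdot 27}{2} = -4 + \frac{1}{2} \cdot 156276 = -4 + 78138 = 78134$)
$\frac{1}{j + \sqrt{Y + s}} = \frac{1}{78134 + \sqrt{-153349 + 236873}} = \frac{1}{78134 + \sqrt{83524}} = \frac{1}{78134 + 2 \sqrt{20881}}$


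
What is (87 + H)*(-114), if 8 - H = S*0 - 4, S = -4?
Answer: -11286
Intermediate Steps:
H = 12 (H = 8 - (-4*0 - 4) = 8 - (0 - 4) = 8 - 1*(-4) = 8 + 4 = 12)
(87 + H)*(-114) = (87 + 12)*(-114) = 99*(-114) = -11286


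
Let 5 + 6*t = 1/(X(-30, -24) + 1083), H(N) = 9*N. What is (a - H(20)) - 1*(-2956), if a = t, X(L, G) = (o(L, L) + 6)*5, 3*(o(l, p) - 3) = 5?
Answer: 28381631/10227 ≈ 2775.2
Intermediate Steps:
o(l, p) = 14/3 (o(l, p) = 3 + (⅓)*5 = 3 + 5/3 = 14/3)
X(L, G) = 160/3 (X(L, G) = (14/3 + 6)*5 = (32/3)*5 = 160/3)
t = -8521/10227 (t = -⅚ + 1/(6*(160/3 + 1083)) = -⅚ + 1/(6*(3409/3)) = -⅚ + (⅙)*(3/3409) = -⅚ + 1/6818 = -8521/10227 ≈ -0.83319)
a = -8521/10227 ≈ -0.83319
(a - H(20)) - 1*(-2956) = (-8521/10227 - 9*20) - 1*(-2956) = (-8521/10227 - 1*180) + 2956 = (-8521/10227 - 180) + 2956 = -1849381/10227 + 2956 = 28381631/10227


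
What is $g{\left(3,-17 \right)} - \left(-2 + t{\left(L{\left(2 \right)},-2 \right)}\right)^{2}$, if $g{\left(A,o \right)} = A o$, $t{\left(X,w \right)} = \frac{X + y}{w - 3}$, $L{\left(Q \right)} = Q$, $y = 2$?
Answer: $- \frac{1471}{25} \approx -58.84$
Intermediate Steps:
$t{\left(X,w \right)} = \frac{2 + X}{-3 + w}$ ($t{\left(X,w \right)} = \frac{X + 2}{w - 3} = \frac{2 + X}{-3 + w}$)
$g{\left(3,-17 \right)} - \left(-2 + t{\left(L{\left(2 \right)},-2 \right)}\right)^{2} = 3 \left(-17\right) - \left(-2 + \frac{2 + 2}{-3 - 2}\right)^{2} = -51 - \left(-2 + \frac{1}{-5} \cdot 4\right)^{2} = -51 - \left(-2 - \frac{4}{5}\right)^{2} = -51 - \left(- \frac{14}{5}\right)^{2} = -51 - \frac{196}{25} = - \frac{1471}{25}$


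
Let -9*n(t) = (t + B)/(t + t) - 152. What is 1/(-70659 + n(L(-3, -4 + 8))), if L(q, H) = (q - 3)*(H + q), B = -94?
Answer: -27/1907362 ≈ -1.4156e-5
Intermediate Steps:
L(q, H) = (-3 + q)*(H + q)
n(t) = 152/9 - (-94 + t)/(18*t) (n(t) = -((t - 94)/(t + t) - 152)/9 = -((-94 + t)/((2*t)) - 152)/9 = -((-94 + t)*(1/(2*t)) - 152)/9 = -((-94 + t)/(2*t) - 152)/9 = -(-152 + (-94 + t)/(2*t))/9 = 152/9 - (-94 + t)/(18*t))
1/(-70659 + n(L(-3, -4 + 8))) = 1/(-70659 + (94 + 303*((-3)**2 - 3*(-4 + 8) - 3*(-3) + (-4 + 8)*(-3)))/(18*((-3)**2 - 3*(-4 + 8) - 3*(-3) + (-4 + 8)*(-3)))) = 1/(-70659 + (94 + 303*(9 - 3*4 + 9 + 4*(-3)))/(18*(9 - 3*4 + 9 + 4*(-3)))) = 1/(-70659 + (94 + 303*(9 - 12 + 9 - 12))/(18*(9 - 12 + 9 - 12))) = 1/(-70659 + (1/18)*(94 + 303*(-6))/(-6)) = 1/(-70659 + (1/18)*(-1/6)*(94 - 1818)) = 1/(-70659 + (1/18)*(-1/6)*(-1724)) = 1/(-70659 + 431/27) = 1/(-1907362/27) = -27/1907362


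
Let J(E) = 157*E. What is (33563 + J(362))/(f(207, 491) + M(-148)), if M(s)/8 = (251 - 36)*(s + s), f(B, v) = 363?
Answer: -90397/508757 ≈ -0.17768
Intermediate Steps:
M(s) = 3440*s (M(s) = 8*((251 - 36)*(s + s)) = 8*(215*(2*s)) = 8*(430*s) = 3440*s)
(33563 + J(362))/(f(207, 491) + M(-148)) = (33563 + 157*362)/(363 + 3440*(-148)) = (33563 + 56834)/(363 - 509120) = 90397/(-508757) = 90397*(-1/508757) = -90397/508757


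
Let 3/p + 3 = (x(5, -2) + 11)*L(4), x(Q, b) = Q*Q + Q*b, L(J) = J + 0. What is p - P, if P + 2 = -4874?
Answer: 492479/101 ≈ 4876.0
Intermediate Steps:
P = -4876 (P = -2 - 4874 = -4876)
L(J) = J
x(Q, b) = Q² + Q*b
p = 3/101 (p = 3/(-3 + (5*(5 - 2) + 11)*4) = 3/(-3 + (5*3 + 11)*4) = 3/(-3 + (15 + 11)*4) = 3/(-3 + 26*4) = 3/(-3 + 104) = 3/101 ≈ 0.029703)
p - P = 3/101 - 1*(-4876) = 3/101 + 4876 = 492479/101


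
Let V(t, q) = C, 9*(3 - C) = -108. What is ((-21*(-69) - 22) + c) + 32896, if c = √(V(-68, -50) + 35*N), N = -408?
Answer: 34323 + 3*I*√1585 ≈ 34323.0 + 119.44*I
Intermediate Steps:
C = 15 (C = 3 - ⅑*(-108) = 3 + 12 = 15)
V(t, q) = 15
c = 3*I*√1585 (c = √(15 + 35*(-408)) = √(15 - 14280) = √(-14265) = 3*I*√1585 ≈ 119.44*I)
((-21*(-69) - 22) + c) + 32896 = ((-21*(-69) - 22) + 3*I*√1585) + 32896 = ((1449 - 22) + 3*I*√1585) + 32896 = (1427 + 3*I*√1585) + 32896 = 34323 + 3*I*√1585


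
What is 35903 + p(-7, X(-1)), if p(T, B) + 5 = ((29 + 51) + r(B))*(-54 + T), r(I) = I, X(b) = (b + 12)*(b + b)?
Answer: 32360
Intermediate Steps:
X(b) = 2*b*(12 + b) (X(b) = (12 + b)*(2*b) = 2*b*(12 + b))
p(T, B) = -5 + (-54 + T)*(80 + B) (p(T, B) = -5 + ((29 + 51) + B)*(-54 + T) = -5 + (80 + B)*(-54 + T) = -5 + (-54 + T)*(80 + B))
35903 + p(-7, X(-1)) = 35903 + (-4325 - 108*(-1)*(12 - 1) + 80*(-7) + (2*(-1)*(12 - 1))*(-7)) = 35903 + (-4325 - 108*(-1)*11 - 560 + (2*(-1)*11)*(-7)) = 35903 + (-4325 - 54*(-22) - 560 - 22*(-7)) = 35903 + (-4325 + 1188 - 560 + 154) = 35903 - 3543 = 32360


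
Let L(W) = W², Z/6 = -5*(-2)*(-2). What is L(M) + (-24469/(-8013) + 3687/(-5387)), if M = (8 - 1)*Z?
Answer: 30458053744172/43166031 ≈ 7.0560e+5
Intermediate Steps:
Z = -120 (Z = 6*(-5*(-2)*(-2)) = 6*(10*(-2)) = 6*(-20) = -120)
M = -840 (M = (8 - 1)*(-120) = 7*(-120) = -840)
L(M) + (-24469/(-8013) + 3687/(-5387)) = (-840)² + (-24469/(-8013) + 3687/(-5387)) = 705600 + (-24469*(-1/8013) + 3687*(-1/5387)) = 705600 + (24469/8013 - 3687/5387) = 705600 + 102270572/43166031 = 30458053744172/43166031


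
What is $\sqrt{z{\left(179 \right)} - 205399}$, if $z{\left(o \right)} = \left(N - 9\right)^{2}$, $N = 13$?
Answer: $i \sqrt{205383} \approx 453.19 i$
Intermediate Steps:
$z{\left(o \right)} = 16$ ($z{\left(o \right)} = \left(13 - 9\right)^{2} = 4^{2} = 16$)
$\sqrt{z{\left(179 \right)} - 205399} = \sqrt{16 - 205399} = \sqrt{-205383} = i \sqrt{205383}$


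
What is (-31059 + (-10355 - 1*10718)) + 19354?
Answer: -32778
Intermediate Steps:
(-31059 + (-10355 - 1*10718)) + 19354 = (-31059 + (-10355 - 10718)) + 19354 = (-31059 - 21073) + 19354 = -52132 + 19354 = -32778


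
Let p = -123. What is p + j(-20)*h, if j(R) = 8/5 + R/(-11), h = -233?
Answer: -50569/55 ≈ -919.44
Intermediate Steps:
j(R) = 8/5 - R/11 (j(R) = 8*(⅕) + R*(-1/11) = 8/5 - R/11)
p + j(-20)*h = -123 + (8/5 - 1/11*(-20))*(-233) = -123 + (8/5 + 20/11)*(-233) = -123 + (188/55)*(-233) = -123 - 43804/55 = -50569/55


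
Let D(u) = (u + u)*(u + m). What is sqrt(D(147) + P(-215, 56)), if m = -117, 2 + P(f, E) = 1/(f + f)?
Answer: sqrt(1630447770)/430 ≈ 93.904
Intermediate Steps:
P(f, E) = -2 + 1/(2*f) (P(f, E) = -2 + 1/(f + f) = -2 + 1/(2*f))
D(u) = 2*u*(-117 + u) (D(u) = (u + u)*(u - 117) = (2*u)*(-117 + u) = 2*u*(-117 + u))
sqrt(D(147) + P(-215, 56)) = sqrt(2*147*(-117 + 147) + (-2 + (1/2)/(-215))) = sqrt(2*147*30 + (-2 + (1/2)*(-1/215))) = sqrt(8820 + (-2 - 1/430)) = sqrt(8820 - 861/430) = sqrt(3791739/430) = sqrt(1630447770)/430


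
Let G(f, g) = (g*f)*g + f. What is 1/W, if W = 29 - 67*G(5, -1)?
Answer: -1/641 ≈ -0.0015601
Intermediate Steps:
G(f, g) = f + f*g² (G(f, g) = (f*g)*g + f = f*g² + f = f + f*g²)
W = -641 (W = 29 - 335*(1 + (-1)²) = 29 - 335*(1 + 1) = 29 - 335*2 = 29 - 67*10 = 29 - 670 = -641)
1/W = 1/(-641) = -1/641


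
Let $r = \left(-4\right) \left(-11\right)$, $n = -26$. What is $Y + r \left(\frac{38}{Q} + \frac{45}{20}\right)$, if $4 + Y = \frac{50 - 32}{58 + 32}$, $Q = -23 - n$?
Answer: $\frac{9788}{15} \approx 652.53$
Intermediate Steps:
$Q = 3$ ($Q = -23 - -26 = -23 + 26 = 3$)
$Y = - \frac{19}{5}$ ($Y = -4 + \frac{50 - 32}{58 + 32} = -4 + \frac{18}{90} = -4 + 18 \cdot \frac{1}{90} = -4 + \frac{1}{5} = - \frac{19}{5} \approx -3.8$)
$r = 44$
$Y + r \left(\frac{38}{Q} + \frac{45}{20}\right) = - \frac{19}{5} + 44 \left(\frac{38}{3} + \frac{45}{20}\right) = - \frac{19}{5} + 44 \left(38 \cdot \frac{1}{3} + 45 \cdot \frac{1}{20}\right) = - \frac{19}{5} + 44 \left(\frac{38}{3} + \frac{9}{4}\right) = - \frac{19}{5} + 44 \cdot \frac{179}{12} = - \frac{19}{5} + \frac{1969}{3} = \frac{9788}{15}$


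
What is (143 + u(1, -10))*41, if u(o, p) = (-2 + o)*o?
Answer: 5822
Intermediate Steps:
u(o, p) = o*(-2 + o)
(143 + u(1, -10))*41 = (143 + 1*(-2 + 1))*41 = (143 + 1*(-1))*41 = (143 - 1)*41 = 142*41 = 5822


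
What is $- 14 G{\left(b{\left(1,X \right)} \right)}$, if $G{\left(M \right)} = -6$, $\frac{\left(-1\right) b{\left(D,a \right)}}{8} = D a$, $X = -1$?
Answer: $84$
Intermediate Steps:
$b{\left(D,a \right)} = - 8 D a$
$- 14 G{\left(b{\left(1,X \right)} \right)} = \left(-14\right) \left(-6\right) = 84$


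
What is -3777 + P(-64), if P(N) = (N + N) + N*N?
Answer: 191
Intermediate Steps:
P(N) = N² + 2*N (P(N) = 2*N + N² = N² + 2*N)
-3777 + P(-64) = -3777 - 64*(2 - 64) = -3777 - 64*(-62) = -3777 + 3968 = 191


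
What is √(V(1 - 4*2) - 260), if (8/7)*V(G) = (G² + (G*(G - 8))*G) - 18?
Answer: 2*I*√219 ≈ 29.597*I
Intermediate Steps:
V(G) = -63/4 + 7*G²/8 + 7*G²*(-8 + G)/8 (V(G) = 7*((G² + (G*(G - 8))*G) - 18)/8 = 7*((G² + (G*(-8 + G))*G) - 18)/8 = 7*((G² + G²*(-8 + G)) - 18)/8 = 7*(-18 + G² + G²*(-8 + G))/8 = -63/4 + 7*G²/8 + 7*G²*(-8 + G)/8)
√(V(1 - 4*2) - 260) = √((-63/4 - 49*(1 - 4*2)²/8 + 7*(1 - 4*2)³/8) - 260) = √((-63/4 - 49*(1 - 8)²/8 + 7*(1 - 8)³/8) - 260) = √((-63/4 - 49/8*(-7)² + (7/8)*(-7)³) - 260) = √((-63/4 - 49/8*49 + (7/8)*(-343)) - 260) = √((-63/4 - 2401/8 - 2401/8) - 260) = √(-616 - 260) = √(-876) = 2*I*√219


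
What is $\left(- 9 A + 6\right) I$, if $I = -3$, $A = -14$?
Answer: $-396$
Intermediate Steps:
$\left(- 9 A + 6\right) I = \left(\left(-9\right) \left(-14\right) + 6\right) \left(-3\right) = \left(126 + 6\right) \left(-3\right) = 132 \left(-3\right) = -396$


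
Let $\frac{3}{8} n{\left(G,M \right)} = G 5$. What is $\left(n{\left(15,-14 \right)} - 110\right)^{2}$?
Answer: $8100$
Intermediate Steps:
$n{\left(G,M \right)} = \frac{40 G}{3}$ ($n{\left(G,M \right)} = \frac{8 G 5}{3} = \frac{8 \cdot 5 G}{3} = \frac{40 G}{3}$)
$\left(n{\left(15,-14 \right)} - 110\right)^{2} = \left(\frac{40}{3} \cdot 15 - 110\right)^{2} = \left(200 - 110\right)^{2} = 90^{2} = 8100$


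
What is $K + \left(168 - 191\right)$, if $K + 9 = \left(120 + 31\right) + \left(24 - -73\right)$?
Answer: $216$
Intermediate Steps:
$K = 239$ ($K = -9 + \left(\left(120 + 31\right) + \left(24 - -73\right)\right) = -9 + \left(151 + \left(24 + 73\right)\right) = -9 + \left(151 + 97\right) = -9 + 248 = 239$)
$K + \left(168 - 191\right) = 239 + \left(168 - 191\right) = 239 - 23 = 216$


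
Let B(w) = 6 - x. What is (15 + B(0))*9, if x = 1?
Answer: 180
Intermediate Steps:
B(w) = 5 (B(w) = 6 - 1*1 = 6 - 1 = 5)
(15 + B(0))*9 = (15 + 5)*9 = 20*9 = 180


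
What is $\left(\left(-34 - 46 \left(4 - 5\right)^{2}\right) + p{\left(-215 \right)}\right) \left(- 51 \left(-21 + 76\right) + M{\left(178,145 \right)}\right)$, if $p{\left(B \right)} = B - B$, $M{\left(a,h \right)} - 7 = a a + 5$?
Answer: $-2311280$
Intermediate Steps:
$M{\left(a,h \right)} = 12 + a^{2}$ ($M{\left(a,h \right)} = 7 + \left(a a + 5\right) = 7 + \left(a^{2} + 5\right) = 7 + \left(5 + a^{2}\right) = 12 + a^{2}$)
$p{\left(B \right)} = 0$
$\left(\left(-34 - 46 \left(4 - 5\right)^{2}\right) + p{\left(-215 \right)}\right) \left(- 51 \left(-21 + 76\right) + M{\left(178,145 \right)}\right) = \left(\left(-34 - 46 \left(4 - 5\right)^{2}\right) + 0\right) \left(- 51 \left(-21 + 76\right) + \left(12 + 178^{2}\right)\right) = \left(\left(-34 - 46 \left(-1\right)^{2}\right) + 0\right) \left(\left(-51\right) 55 + \left(12 + 31684\right)\right) = \left(\left(-34 - 46\right) + 0\right) \left(-2805 + 31696\right) = \left(\left(-34 - 46\right) + 0\right) 28891 = \left(-80 + 0\right) 28891 = \left(-80\right) 28891 = -2311280$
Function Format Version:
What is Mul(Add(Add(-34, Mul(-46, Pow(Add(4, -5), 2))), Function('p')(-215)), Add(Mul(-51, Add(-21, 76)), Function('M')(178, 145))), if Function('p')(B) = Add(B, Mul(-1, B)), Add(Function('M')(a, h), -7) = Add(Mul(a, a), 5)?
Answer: -2311280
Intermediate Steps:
Function('M')(a, h) = Add(12, Pow(a, 2)) (Function('M')(a, h) = Add(7, Add(Mul(a, a), 5)) = Add(7, Add(Pow(a, 2), 5)) = Add(7, Add(5, Pow(a, 2))) = Add(12, Pow(a, 2)))
Function('p')(B) = 0
Mul(Add(Add(-34, Mul(-46, Pow(Add(4, -5), 2))), Function('p')(-215)), Add(Mul(-51, Add(-21, 76)), Function('M')(178, 145))) = Mul(Add(Add(-34, Mul(-46, Pow(Add(4, -5), 2))), 0), Add(Mul(-51, Add(-21, 76)), Add(12, Pow(178, 2)))) = Mul(Add(Add(-34, Mul(-46, Pow(-1, 2))), 0), Add(Mul(-51, 55), Add(12, 31684))) = Mul(Add(Add(-34, Mul(-46, 1)), 0), Add(-2805, 31696)) = Mul(Add(Add(-34, -46), 0), 28891) = Mul(Add(-80, 0), 28891) = Mul(-80, 28891) = -2311280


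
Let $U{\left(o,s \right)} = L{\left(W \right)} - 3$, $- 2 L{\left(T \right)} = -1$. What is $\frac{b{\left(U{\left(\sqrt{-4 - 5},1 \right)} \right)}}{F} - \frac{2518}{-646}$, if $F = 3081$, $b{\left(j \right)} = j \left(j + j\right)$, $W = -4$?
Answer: $\frac{7766033}{1990326} \approx 3.9019$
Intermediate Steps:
$L{\left(T \right)} = \frac{1}{2}$ ($L{\left(T \right)} = \left(- \frac{1}{2}\right) \left(-1\right) = \frac{1}{2}$)
$U{\left(o,s \right)} = - \frac{5}{2}$ ($U{\left(o,s \right)} = \frac{1}{2} - 3 = - \frac{5}{2}$)
$b{\left(j \right)} = 2 j^{2}$ ($b{\left(j \right)} = j 2 j = 2 j^{2}$)
$\frac{b{\left(U{\left(\sqrt{-4 - 5},1 \right)} \right)}}{F} - \frac{2518}{-646} = \frac{2 \left(- \frac{5}{2}\right)^{2}}{3081} - \frac{2518}{-646} = 2 \cdot \frac{25}{4} \cdot \frac{1}{3081} - - \frac{1259}{323} = \frac{25}{2} \cdot \frac{1}{3081} + \frac{1259}{323} = \frac{25}{6162} + \frac{1259}{323} = \frac{7766033}{1990326}$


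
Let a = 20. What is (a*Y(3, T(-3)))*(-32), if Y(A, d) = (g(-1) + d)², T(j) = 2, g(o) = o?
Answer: -640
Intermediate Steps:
Y(A, d) = (-1 + d)²
(a*Y(3, T(-3)))*(-32) = (20*(-1 + 2)²)*(-32) = (20*1²)*(-32) = (20*1)*(-32) = 20*(-32) = -640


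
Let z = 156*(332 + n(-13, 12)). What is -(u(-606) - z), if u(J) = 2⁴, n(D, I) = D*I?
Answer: 27440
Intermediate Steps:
u(J) = 16
z = 27456 (z = 156*(332 - 13*12) = 156*(332 - 156) = 156*176 = 27456)
-(u(-606) - z) = -(16 - 1*27456) = -(16 - 27456) = -1*(-27440) = 27440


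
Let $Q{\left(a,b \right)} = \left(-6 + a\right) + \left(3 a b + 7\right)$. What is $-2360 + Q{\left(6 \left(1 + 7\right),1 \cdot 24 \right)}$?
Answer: $1145$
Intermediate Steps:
$Q{\left(a,b \right)} = 1 + a + 3 a b$ ($Q{\left(a,b \right)} = \left(-6 + a\right) + \left(3 a b + 7\right) = \left(-6 + a\right) + \left(7 + 3 a b\right) = 1 + a + 3 a b$)
$-2360 + Q{\left(6 \left(1 + 7\right),1 \cdot 24 \right)} = -2360 + \left(1 + 6 \left(1 + 7\right) + 3 \cdot 6 \left(1 + 7\right) 1 \cdot 24\right) = -2360 + \left(1 + 6 \cdot 8 + 3 \cdot 6 \cdot 8 \cdot 24\right) = -2360 + \left(1 + 48 + 3 \cdot 48 \cdot 24\right) = -2360 + \left(1 + 48 + 3456\right) = -2360 + 3505 = 1145$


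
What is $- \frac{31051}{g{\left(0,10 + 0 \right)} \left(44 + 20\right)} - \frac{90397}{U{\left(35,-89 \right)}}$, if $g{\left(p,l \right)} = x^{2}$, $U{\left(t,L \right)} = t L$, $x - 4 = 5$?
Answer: $\frac{371894183}{16148160} \approx 23.03$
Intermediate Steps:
$x = 9$ ($x = 4 + 5 = 9$)
$U{\left(t,L \right)} = L t$
$g{\left(p,l \right)} = 81$ ($g{\left(p,l \right)} = 9^{2} = 81$)
$- \frac{31051}{g{\left(0,10 + 0 \right)} \left(44 + 20\right)} - \frac{90397}{U{\left(35,-89 \right)}} = - \frac{31051}{81 \left(44 + 20\right)} - \frac{90397}{\left(-89\right) 35} = - \frac{31051}{81 \cdot 64} - \frac{90397}{-3115} = - \frac{31051}{5184} - - \frac{90397}{3115} = \left(-31051\right) \frac{1}{5184} + \frac{90397}{3115} = - \frac{31051}{5184} + \frac{90397}{3115} = \frac{371894183}{16148160}$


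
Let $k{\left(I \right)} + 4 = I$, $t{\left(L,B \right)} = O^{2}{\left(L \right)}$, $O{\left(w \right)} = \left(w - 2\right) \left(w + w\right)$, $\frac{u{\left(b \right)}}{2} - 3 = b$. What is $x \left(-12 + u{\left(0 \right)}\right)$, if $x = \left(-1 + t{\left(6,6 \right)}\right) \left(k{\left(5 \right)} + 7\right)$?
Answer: $-110544$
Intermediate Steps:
$u{\left(b \right)} = 6 + 2 b$
$O{\left(w \right)} = 2 w \left(-2 + w\right)$ ($O{\left(w \right)} = \left(-2 + w\right) 2 w = 2 w \left(-2 + w\right)$)
$t{\left(L,B \right)} = 4 L^{2} \left(-2 + L\right)^{2}$ ($t{\left(L,B \right)} = \left(2 L \left(-2 + L\right)\right)^{2} = 4 L^{2} \left(-2 + L\right)^{2}$)
$k{\left(I \right)} = -4 + I$
$x = 18424$ ($x = \left(-1 + 4 \cdot 6^{2} \left(-2 + 6\right)^{2}\right) \left(\left(-4 + 5\right) + 7\right) = \left(-1 + 4 \cdot 36 \cdot 4^{2}\right) \left(1 + 7\right) = \left(-1 + 4 \cdot 36 \cdot 16\right) 8 = \left(-1 + 2304\right) 8 = 2303 \cdot 8 = 18424$)
$x \left(-12 + u{\left(0 \right)}\right) = 18424 \left(-12 + \left(6 + 2 \cdot 0\right)\right) = 18424 \left(-12 + \left(6 + 0\right)\right) = 18424 \left(-12 + 6\right) = 18424 \left(-6\right) = -110544$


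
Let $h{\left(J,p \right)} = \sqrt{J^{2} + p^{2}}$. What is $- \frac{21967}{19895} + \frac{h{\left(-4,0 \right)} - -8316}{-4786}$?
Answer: $- \frac{135330231}{47608735} \approx -2.8426$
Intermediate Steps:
$- \frac{21967}{19895} + \frac{h{\left(-4,0 \right)} - -8316}{-4786} = - \frac{21967}{19895} + \frac{\sqrt{\left(-4\right)^{2} + 0^{2}} - -8316}{-4786} = \left(-21967\right) \frac{1}{19895} + \left(\sqrt{16 + 0} + 8316\right) \left(- \frac{1}{4786}\right) = - \frac{21967}{19895} + \left(\sqrt{16} + 8316\right) \left(- \frac{1}{4786}\right) = - \frac{21967}{19895} + \left(4 + 8316\right) \left(- \frac{1}{4786}\right) = - \frac{21967}{19895} + 8320 \left(- \frac{1}{4786}\right) = - \frac{21967}{19895} - \frac{4160}{2393} = - \frac{135330231}{47608735}$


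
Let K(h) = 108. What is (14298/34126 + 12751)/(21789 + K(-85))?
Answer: 217577462/373628511 ≈ 0.58234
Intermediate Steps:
(14298/34126 + 12751)/(21789 + K(-85)) = (14298/34126 + 12751)/(21789 + 108) = (14298*(1/34126) + 12751)/21897 = (7149/17063 + 12751)*(1/21897) = (217577462/17063)*(1/21897) = 217577462/373628511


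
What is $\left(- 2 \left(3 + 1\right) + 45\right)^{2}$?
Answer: $1369$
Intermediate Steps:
$\left(- 2 \left(3 + 1\right) + 45\right)^{2} = \left(\left(-2\right) 4 + 45\right)^{2} = \left(-8 + 45\right)^{2} = 37^{2} = 1369$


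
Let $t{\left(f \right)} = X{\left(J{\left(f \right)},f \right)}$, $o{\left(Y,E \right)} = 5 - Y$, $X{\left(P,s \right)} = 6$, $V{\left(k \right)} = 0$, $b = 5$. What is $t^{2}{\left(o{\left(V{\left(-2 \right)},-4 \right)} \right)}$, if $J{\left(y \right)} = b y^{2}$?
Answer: $36$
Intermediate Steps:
$J{\left(y \right)} = 5 y^{2}$
$t{\left(f \right)} = 6$
$t^{2}{\left(o{\left(V{\left(-2 \right)},-4 \right)} \right)} = 6^{2} = 36$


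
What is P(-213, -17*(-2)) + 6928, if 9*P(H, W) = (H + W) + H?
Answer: 61960/9 ≈ 6884.4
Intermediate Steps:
P(H, W) = W/9 + 2*H/9 (P(H, W) = ((H + W) + H)/9 = (W + 2*H)/9 = W/9 + 2*H/9)
P(-213, -17*(-2)) + 6928 = ((-17*(-2))/9 + (2/9)*(-213)) + 6928 = ((1/9)*34 - 142/3) + 6928 = (34/9 - 142/3) + 6928 = -392/9 + 6928 = 61960/9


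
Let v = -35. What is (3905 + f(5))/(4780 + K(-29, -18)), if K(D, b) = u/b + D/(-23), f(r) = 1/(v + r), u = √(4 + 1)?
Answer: 16000385909202/19590953143595 + 185915463*√5/19590953143595 ≈ 0.81674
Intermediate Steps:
u = √5 ≈ 2.2361
f(r) = 1/(-35 + r)
K(D, b) = -D/23 + √5/b (K(D, b) = √5/b + D/(-23) = √5/b + D*(-1/23) = √5/b - D/23 = -D/23 + √5/b)
(3905 + f(5))/(4780 + K(-29, -18)) = (3905 + 1/(-35 + 5))/(4780 + (-1/23*(-29) + √5/(-18))) = (3905 + 1/(-30))/(4780 + (29/23 + √5*(-1/18))) = (3905 - 1/30)/(4780 + (29/23 - √5/18)) = 117149/(30*(109969/23 - √5/18))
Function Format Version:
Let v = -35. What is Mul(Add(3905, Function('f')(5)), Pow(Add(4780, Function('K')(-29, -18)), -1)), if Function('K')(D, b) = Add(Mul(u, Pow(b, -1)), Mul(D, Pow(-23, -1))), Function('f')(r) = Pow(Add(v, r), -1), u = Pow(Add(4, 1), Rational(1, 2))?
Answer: Add(Rational(16000385909202, 19590953143595), Mul(Rational(185915463, 19590953143595), Pow(5, Rational(1, 2)))) ≈ 0.81674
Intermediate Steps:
u = Pow(5, Rational(1, 2)) ≈ 2.2361
Function('f')(r) = Pow(Add(-35, r), -1)
Function('K')(D, b) = Add(Mul(Rational(-1, 23), D), Mul(Pow(5, Rational(1, 2)), Pow(b, -1))) (Function('K')(D, b) = Add(Mul(Pow(5, Rational(1, 2)), Pow(b, -1)), Mul(D, Pow(-23, -1))) = Add(Mul(Pow(5, Rational(1, 2)), Pow(b, -1)), Mul(D, Rational(-1, 23))) = Add(Mul(Pow(5, Rational(1, 2)), Pow(b, -1)), Mul(Rational(-1, 23), D)) = Add(Mul(Rational(-1, 23), D), Mul(Pow(5, Rational(1, 2)), Pow(b, -1))))
Mul(Add(3905, Function('f')(5)), Pow(Add(4780, Function('K')(-29, -18)), -1)) = Mul(Add(3905, Pow(Add(-35, 5), -1)), Pow(Add(4780, Add(Mul(Rational(-1, 23), -29), Mul(Pow(5, Rational(1, 2)), Pow(-18, -1)))), -1)) = Mul(Add(3905, Pow(-30, -1)), Pow(Add(4780, Add(Rational(29, 23), Mul(Pow(5, Rational(1, 2)), Rational(-1, 18)))), -1)) = Mul(Add(3905, Rational(-1, 30)), Pow(Add(4780, Add(Rational(29, 23), Mul(Rational(-1, 18), Pow(5, Rational(1, 2))))), -1)) = Mul(Rational(117149, 30), Pow(Add(Rational(109969, 23), Mul(Rational(-1, 18), Pow(5, Rational(1, 2)))), -1))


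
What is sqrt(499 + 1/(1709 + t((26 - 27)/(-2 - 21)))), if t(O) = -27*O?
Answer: sqrt(48119824065)/9820 ≈ 22.338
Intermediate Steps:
sqrt(499 + 1/(1709 + t((26 - 27)/(-2 - 21)))) = sqrt(499 + 1/(1709 - 27*(26 - 27)/(-2 - 21))) = sqrt(499 + 1/(1709 - (-27)/(-23))) = sqrt(499 + 1/(1709 - (-27)*(-1)/23)) = sqrt(499 + 1/(1709 - 27*1/23)) = sqrt(499 + 1/(1709 - 27/23)) = sqrt(499 + 1/(39280/23)) = sqrt(499 + 23/39280) = sqrt(19600743/39280) = sqrt(48119824065)/9820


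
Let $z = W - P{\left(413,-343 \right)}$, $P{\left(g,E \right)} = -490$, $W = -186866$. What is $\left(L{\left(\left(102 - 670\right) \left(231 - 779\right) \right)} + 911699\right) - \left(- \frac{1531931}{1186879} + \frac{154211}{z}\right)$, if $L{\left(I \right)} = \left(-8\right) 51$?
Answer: $\frac{201583287240420189}{221205760504} \approx 9.1129 \cdot 10^{5}$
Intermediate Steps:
$z = -186376$ ($z = -186866 - -490 = -186866 + 490 = -186376$)
$L{\left(I \right)} = -408$
$\left(L{\left(\left(102 - 670\right) \left(231 - 779\right) \right)} + 911699\right) - \left(- \frac{1531931}{1186879} + \frac{154211}{z}\right) = \left(-408 + 911699\right) - \left(- \frac{1531931}{1186879} - \frac{154211}{186376}\right) = 911291 - - \frac{468544969525}{221205760504} = 911291 + \left(\frac{1531931}{1186879} + \frac{154211}{186376}\right) = 911291 + \frac{468544969525}{221205760504} = \frac{201583287240420189}{221205760504}$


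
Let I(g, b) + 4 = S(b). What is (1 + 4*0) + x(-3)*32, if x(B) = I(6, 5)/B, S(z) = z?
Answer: -29/3 ≈ -9.6667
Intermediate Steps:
I(g, b) = -4 + b
x(B) = 1/B (x(B) = (-4 + 5)/B = 1/B)
(1 + 4*0) + x(-3)*32 = (1 + 4*0) + 32/(-3) = (1 + 0) - ⅓*32 = 1 - 32/3 = -29/3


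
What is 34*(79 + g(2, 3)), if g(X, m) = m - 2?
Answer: 2720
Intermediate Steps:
g(X, m) = -2 + m
34*(79 + g(2, 3)) = 34*(79 + (-2 + 3)) = 34*(79 + 1) = 34*80 = 2720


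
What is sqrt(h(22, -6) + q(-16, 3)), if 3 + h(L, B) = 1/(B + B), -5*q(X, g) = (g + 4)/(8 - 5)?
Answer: I*sqrt(355)/10 ≈ 1.8841*I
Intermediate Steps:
q(X, g) = -4/15 - g/15 (q(X, g) = -(g + 4)/(5*(8 - 5)) = -(4 + g)/(5*3) = -(4/3 + g/3)/5 = -4/15 - g/15)
h(L, B) = -3 + 1/(2*B) (h(L, B) = -3 + 1/(B + B) = -3 + 1/(2*B))
sqrt(h(22, -6) + q(-16, 3)) = sqrt((-3 + (1/2)/(-6)) + (-4/15 - 1/15*3)) = sqrt((-3 + (1/2)*(-1/6)) + (-4/15 - 1/5)) = sqrt((-3 - 1/12) - 7/15) = sqrt(-37/12 - 7/15) = sqrt(-71/20) = I*sqrt(355)/10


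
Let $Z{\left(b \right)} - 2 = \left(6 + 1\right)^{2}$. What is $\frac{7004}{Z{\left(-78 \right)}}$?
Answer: $\frac{412}{3} \approx 137.33$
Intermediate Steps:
$Z{\left(b \right)} = 51$ ($Z{\left(b \right)} = 2 + \left(6 + 1\right)^{2} = 2 + 7^{2} = 2 + 49 = 51$)
$\frac{7004}{Z{\left(-78 \right)}} = \frac{7004}{51} = 7004 \cdot \frac{1}{51} = \frac{412}{3}$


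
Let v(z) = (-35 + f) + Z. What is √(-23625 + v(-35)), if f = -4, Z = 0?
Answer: 4*I*√1479 ≈ 153.83*I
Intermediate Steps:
v(z) = -39 (v(z) = (-35 - 4) + 0 = -39 + 0 = -39)
√(-23625 + v(-35)) = √(-23625 - 39) = √(-23664) = 4*I*√1479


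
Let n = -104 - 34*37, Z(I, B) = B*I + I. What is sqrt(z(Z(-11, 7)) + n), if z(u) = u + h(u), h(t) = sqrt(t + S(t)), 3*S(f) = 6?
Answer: sqrt(-1450 + I*sqrt(86)) ≈ 0.1218 + 38.079*I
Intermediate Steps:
Z(I, B) = I + B*I
S(f) = 2 (S(f) = (1/3)*6 = 2)
h(t) = sqrt(2 + t) (h(t) = sqrt(t + 2) = sqrt(2 + t))
z(u) = u + sqrt(2 + u)
n = -1362 (n = -104 - 1258 = -1362)
sqrt(z(Z(-11, 7)) + n) = sqrt((-11*(1 + 7) + sqrt(2 - 11*(1 + 7))) - 1362) = sqrt((-11*8 + sqrt(2 - 11*8)) - 1362) = sqrt((-88 + sqrt(2 - 88)) - 1362) = sqrt((-88 + sqrt(-86)) - 1362) = sqrt((-88 + I*sqrt(86)) - 1362) = sqrt(-1450 + I*sqrt(86))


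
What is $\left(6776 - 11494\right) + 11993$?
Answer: $7275$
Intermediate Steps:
$\left(6776 - 11494\right) + 11993 = -4718 + 11993 = 7275$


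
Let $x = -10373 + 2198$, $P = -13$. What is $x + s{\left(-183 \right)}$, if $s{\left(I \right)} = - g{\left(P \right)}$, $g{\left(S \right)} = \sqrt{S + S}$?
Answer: $-8175 - i \sqrt{26} \approx -8175.0 - 5.099 i$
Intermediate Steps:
$g{\left(S \right)} = \sqrt{2} \sqrt{S}$ ($g{\left(S \right)} = \sqrt{2 S} = \sqrt{2} \sqrt{S}$)
$s{\left(I \right)} = - i \sqrt{26}$ ($s{\left(I \right)} = - \sqrt{2} \sqrt{-13} = - \sqrt{2} i \sqrt{13} = - i \sqrt{26}$)
$x = -8175$
$x + s{\left(-183 \right)} = -8175 - i \sqrt{26}$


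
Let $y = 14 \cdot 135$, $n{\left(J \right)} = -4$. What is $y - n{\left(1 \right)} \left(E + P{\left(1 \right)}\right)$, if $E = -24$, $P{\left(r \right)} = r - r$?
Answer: $1794$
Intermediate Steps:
$P{\left(r \right)} = 0$
$y = 1890$
$y - n{\left(1 \right)} \left(E + P{\left(1 \right)}\right) = 1890 - - 4 \left(-24 + 0\right) = 1890 - \left(-4\right) \left(-24\right) = 1890 - 96 = 1794$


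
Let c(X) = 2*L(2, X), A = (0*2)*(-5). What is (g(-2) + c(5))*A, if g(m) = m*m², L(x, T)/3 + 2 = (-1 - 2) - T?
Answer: 0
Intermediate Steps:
L(x, T) = -15 - 3*T (L(x, T) = -6 + 3*((-1 - 2) - T) = -6 + 3*(-3 - T) = -6 + (-9 - 3*T) = -15 - 3*T)
g(m) = m³
A = 0 (A = 0*(-5) = 0)
c(X) = -30 - 6*X (c(X) = 2*(-15 - 3*X) = -30 - 6*X)
(g(-2) + c(5))*A = ((-2)³ + (-30 - 6*5))*0 = (-8 + (-30 - 30))*0 = (-8 - 60)*0 = -68*0 = 0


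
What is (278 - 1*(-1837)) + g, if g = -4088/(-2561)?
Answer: 5420603/2561 ≈ 2116.6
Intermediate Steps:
g = 4088/2561 (g = -4088*(-1/2561) = 4088/2561 ≈ 1.5963)
(278 - 1*(-1837)) + g = (278 - 1*(-1837)) + 4088/2561 = (278 + 1837) + 4088/2561 = 2115 + 4088/2561 = 5420603/2561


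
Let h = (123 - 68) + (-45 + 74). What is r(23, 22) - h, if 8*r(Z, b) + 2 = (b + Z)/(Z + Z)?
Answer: -30959/368 ≈ -84.128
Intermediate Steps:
r(Z, b) = -¼ + (Z + b)/(16*Z) (r(Z, b) = -¼ + ((b + Z)/(Z + Z))/8 = -¼ + ((Z + b)/((2*Z)))/8 = -¼ + ((Z + b)*(1/(2*Z)))/8 = -¼ + ((Z + b)/(2*Z))/8 = -¼ + (Z + b)/(16*Z))
h = 84 (h = 55 + 29 = 84)
r(23, 22) - h = (1/16)*(22 - 3*23)/23 - 1*84 = (1/16)*(1/23)*(22 - 69) - 84 = (1/16)*(1/23)*(-47) - 84 = -47/368 - 84 = -30959/368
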